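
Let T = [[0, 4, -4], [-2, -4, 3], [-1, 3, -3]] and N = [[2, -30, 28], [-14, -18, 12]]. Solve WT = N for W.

W = [[-1, 2, -6], [0, 6, 2]]

T is on the right of W, so right-multiply by T⁻¹: W = NT⁻¹.
det T = 4, so T⁻¹ = [[3/4, 0, -1], [-9/4, -1, 2], [-5/2, -1, 2]].
W = NT⁻¹ = [[2, -30, 28], [-14, -18, 12]] · [[3/4, 0, -1], [-9/4, -1, 2], [-5/2, -1, 2]] = [[-1, 2, -6], [0, 6, 2]].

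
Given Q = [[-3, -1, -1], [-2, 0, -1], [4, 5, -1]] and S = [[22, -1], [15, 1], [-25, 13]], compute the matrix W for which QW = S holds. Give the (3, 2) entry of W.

Q is on the left of W, so left-multiply by Q⁻¹: W = Q⁻¹S.
Q has determinant 1; Q⁻¹ = [[5, -6, 1], [-6, 7, -1], [-10, 11, -2]].
W = Q⁻¹S = [[5, -6, 1], [-6, 7, -1], [-10, 11, -2]] · [[22, -1], [15, 1], [-25, 13]] = [[-5, 2], [-2, 0], [-5, -5]].

-5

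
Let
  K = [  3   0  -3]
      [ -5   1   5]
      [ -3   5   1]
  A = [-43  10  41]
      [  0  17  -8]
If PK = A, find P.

P = [[-5, 5, 1], [-1, -3, 4]]

Since K sits to the right of P, P = AK⁻¹.
K has determinant -6; K⁻¹ = [[4, 5/2, -1/2], [5/3, 1, 0], [11/3, 5/2, -1/2]].
P = AK⁻¹ = [[-43, 10, 41], [0, 17, -8]] · [[4, 5/2, -1/2], [5/3, 1, 0], [11/3, 5/2, -1/2]] = [[-5, 5, 1], [-1, -3, 4]].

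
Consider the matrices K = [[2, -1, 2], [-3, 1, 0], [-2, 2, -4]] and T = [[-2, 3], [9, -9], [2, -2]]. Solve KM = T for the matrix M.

K is on the left of M, so left-multiply by K⁻¹: M = K⁻¹T.
K has determinant -4; K⁻¹ = [[1, 0, 1/2], [3, 1, 3/2], [1, 1/2, 1/4]].
M = K⁻¹T = [[1, 0, 1/2], [3, 1, 3/2], [1, 1/2, 1/4]] · [[-2, 3], [9, -9], [2, -2]] = [[-1, 2], [6, -3], [3, -2]].

M = [[-1, 2], [6, -3], [3, -2]]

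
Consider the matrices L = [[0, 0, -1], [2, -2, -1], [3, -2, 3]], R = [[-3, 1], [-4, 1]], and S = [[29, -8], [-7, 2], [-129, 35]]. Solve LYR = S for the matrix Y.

Y = L⁻¹SR⁻¹ (apply L⁻¹ on the left and R⁻¹ on the right).
det L = -2; the adjugate gives L⁻¹ = [[4, -1, 1], [9/2, -3/2, 1], [-1, 0, 0]].
R has determinant 1; R⁻¹ = [[1, -1], [4, -3]].
L⁻¹S = [[-6, 1], [12, -4], [-29, 8]].
Y = (L⁻¹S)R⁻¹ = [[-2, 3], [-4, 0], [3, 5]].

Y = [[-2, 3], [-4, 0], [3, 5]]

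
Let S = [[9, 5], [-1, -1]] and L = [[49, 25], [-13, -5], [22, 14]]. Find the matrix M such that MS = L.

M = [[6, 5], [-2, -5], [2, -4]]

Right-multiplying both sides by S⁻¹ gives M = LS⁻¹.
S has determinant -4; S⁻¹ = [[1/4, 5/4], [-1/4, -9/4]].
M = LS⁻¹ = [[49, 25], [-13, -5], [22, 14]] · [[1/4, 5/4], [-1/4, -9/4]] = [[6, 5], [-2, -5], [2, -4]].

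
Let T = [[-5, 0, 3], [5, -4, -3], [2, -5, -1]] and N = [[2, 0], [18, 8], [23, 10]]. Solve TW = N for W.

W = [[-4, 0], [-5, -2], [-6, 0]]

Since T multiplies W on the left, W = T⁻¹N.
det T = 4; the adjugate gives T⁻¹ = [[-11/4, -15/4, 3], [-1/4, -1/4, 0], [-17/4, -25/4, 5]].
W = T⁻¹N = [[-11/4, -15/4, 3], [-1/4, -1/4, 0], [-17/4, -25/4, 5]] · [[2, 0], [18, 8], [23, 10]] = [[-4, 0], [-5, -2], [-6, 0]].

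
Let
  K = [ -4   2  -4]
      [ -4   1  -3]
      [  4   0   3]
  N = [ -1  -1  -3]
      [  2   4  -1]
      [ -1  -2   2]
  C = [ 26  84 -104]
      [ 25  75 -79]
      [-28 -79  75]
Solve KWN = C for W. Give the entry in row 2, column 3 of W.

1

Isolating W: multiply by K⁻¹ from the left and N⁻¹ from the right, so W = K⁻¹CN⁻¹.
det K = 4; the adjugate gives K⁻¹ = [[3/4, -3/2, -1/2], [0, 1, 1], [-1, 2, 1]].
det N = -3, so N⁻¹ = [[-2, -8/3, -13/3], [1, 5/3, 7/3], [0, 1/3, 2/3]].
K⁻¹C = [[-4, -10, 3], [-3, -4, -4], [-4, -13, 21]].
W = (K⁻¹C)N⁻¹ = [[-2, -5, -4], [2, 0, 1], [-5, -4, 1]].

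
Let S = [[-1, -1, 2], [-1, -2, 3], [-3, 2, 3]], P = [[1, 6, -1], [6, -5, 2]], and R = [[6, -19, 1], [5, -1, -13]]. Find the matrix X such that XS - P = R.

X = [[-3, 5, -3], [-4, 2, -3]]

XS = R + P = [[7, -13, 0], [11, -6, -11]].
Since S sits to the right of X, X = (R + P)S⁻¹.
det S = 2, so S⁻¹ = [[-6, 7/2, 1/2], [-3, 3/2, 1/2], [-4, 5/2, 1/2]].
X = (R + P)S⁻¹ = [[-3, 5, -3], [-4, 2, -3]].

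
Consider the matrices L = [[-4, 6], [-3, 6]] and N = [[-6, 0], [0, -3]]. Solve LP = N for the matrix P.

Left-multiplying both sides by L⁻¹ gives P = L⁻¹N.
L has determinant -6; L⁻¹ = [[-1, 1], [-1/2, 2/3]].
P = L⁻¹N = [[-1, 1], [-1/2, 2/3]] · [[-6, 0], [0, -3]] = [[6, -3], [3, -2]].

P = [[6, -3], [3, -2]]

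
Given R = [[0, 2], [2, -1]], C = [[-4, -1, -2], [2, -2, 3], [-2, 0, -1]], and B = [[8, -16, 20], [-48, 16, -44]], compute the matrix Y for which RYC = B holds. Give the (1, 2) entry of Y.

-3

Left-multiply by R⁻¹ and right-multiply by C⁻¹: Y = R⁻¹BC⁻¹.
det R = -4, so R⁻¹ = [[1/4, 1/2], [1/2, 0]].
C has determinant 4; C⁻¹ = [[1/2, -1/4, -7/4], [-1, 0, 2], [-1, 1/2, 5/2]].
R⁻¹B = [[-22, 4, -17], [4, -8, 10]].
Y = (R⁻¹B)C⁻¹ = [[2, -3, 4], [0, 4, 2]].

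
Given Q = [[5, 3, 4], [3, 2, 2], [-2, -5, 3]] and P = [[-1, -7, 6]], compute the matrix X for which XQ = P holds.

X = [[-3, 6, 2]]

Right-multiplying both sides by Q⁻¹ gives X = PQ⁻¹.
Q has determinant -3; Q⁻¹ = [[-16/3, 29/3, 2/3], [13/3, -23/3, -2/3], [11/3, -19/3, -1/3]].
X = PQ⁻¹ = [[-1, -7, 6]] · [[-16/3, 29/3, 2/3], [13/3, -23/3, -2/3], [11/3, -19/3, -1/3]] = [[-3, 6, 2]].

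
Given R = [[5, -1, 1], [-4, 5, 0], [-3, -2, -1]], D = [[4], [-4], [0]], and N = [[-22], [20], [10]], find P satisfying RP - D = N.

RP = N + D = [[-18], [16], [10]].
Left-multiplying both sides by R⁻¹ gives P = R⁻¹(N + D).
det R = 2, so R⁻¹ = [[-5/2, -3/2, -5/2], [-2, -1, -2], [23/2, 13/2, 21/2]].
P = R⁻¹(N + D) = [[-4], [0], [2]].

P = [[-4], [0], [2]]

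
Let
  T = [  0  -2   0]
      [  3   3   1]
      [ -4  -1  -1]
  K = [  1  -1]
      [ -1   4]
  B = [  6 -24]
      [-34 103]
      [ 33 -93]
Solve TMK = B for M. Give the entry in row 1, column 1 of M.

-2

Left-multiply by T⁻¹ and right-multiply by K⁻¹: M = T⁻¹BK⁻¹.
det T = 2; the adjugate gives T⁻¹ = [[-1, -1, -1], [-1/2, 0, 0], [9/2, 4, 3]].
K has determinant 3; K⁻¹ = [[4/3, 1/3], [1/3, 1/3]].
T⁻¹B = [[-5, 14], [-3, 12], [-10, 25]].
M = (T⁻¹B)K⁻¹ = [[-2, 3], [0, 3], [-5, 5]].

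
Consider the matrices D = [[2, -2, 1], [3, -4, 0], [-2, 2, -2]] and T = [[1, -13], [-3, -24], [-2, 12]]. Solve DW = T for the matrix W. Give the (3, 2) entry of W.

1

Since D multiplies W on the left, W = D⁻¹T.
det D = 2, so D⁻¹ = [[4, -1, 2], [3, -1, 3/2], [-1, 0, -1]].
W = D⁻¹T = [[4, -1, 2], [3, -1, 3/2], [-1, 0, -1]] · [[1, -13], [-3, -24], [-2, 12]] = [[3, -4], [3, 3], [1, 1]].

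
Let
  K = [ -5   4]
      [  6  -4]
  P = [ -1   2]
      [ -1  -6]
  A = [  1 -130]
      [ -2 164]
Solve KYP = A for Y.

Y = [[5, -4], [2, -1]]

Y = K⁻¹AP⁻¹ (apply K⁻¹ on the left and P⁻¹ on the right).
K has determinant -4; K⁻¹ = [[1, 1], [3/2, 5/4]].
P has determinant 8; P⁻¹ = [[-3/4, -1/4], [1/8, -1/8]].
K⁻¹A = [[-1, 34], [-1, 10]].
Y = (K⁻¹A)P⁻¹ = [[5, -4], [2, -1]].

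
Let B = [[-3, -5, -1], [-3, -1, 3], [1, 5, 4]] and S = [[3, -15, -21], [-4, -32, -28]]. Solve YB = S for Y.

Y = [[-3, 0, -6], [3, -3, -4]]

B is on the right of Y, so right-multiply by B⁻¹: Y = SB⁻¹.
det B = -4, so B⁻¹ = [[19/4, -15/4, 4], [-15/4, 11/4, -3], [7/2, -5/2, 3]].
Y = SB⁻¹ = [[3, -15, -21], [-4, -32, -28]] · [[19/4, -15/4, 4], [-15/4, 11/4, -3], [7/2, -5/2, 3]] = [[-3, 0, -6], [3, -3, -4]].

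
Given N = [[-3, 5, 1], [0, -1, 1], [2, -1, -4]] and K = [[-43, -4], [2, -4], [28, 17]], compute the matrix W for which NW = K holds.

W = [[3, -2], [-6, -1], [-4, -5]]

Left-multiplying both sides by N⁻¹ gives W = N⁻¹K.
det N = -3, so N⁻¹ = [[-5/3, -19/3, -2], [-2/3, -10/3, -1], [-2/3, -7/3, -1]].
W = N⁻¹K = [[-5/3, -19/3, -2], [-2/3, -10/3, -1], [-2/3, -7/3, -1]] · [[-43, -4], [2, -4], [28, 17]] = [[3, -2], [-6, -1], [-4, -5]].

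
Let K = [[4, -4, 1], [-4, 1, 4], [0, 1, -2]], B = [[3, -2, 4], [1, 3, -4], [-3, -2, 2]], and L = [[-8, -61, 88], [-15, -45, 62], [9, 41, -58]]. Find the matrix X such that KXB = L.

Left-multiply by K⁻¹ and right-multiply by B⁻¹: X = K⁻¹LB⁻¹.
K has determinant 4; K⁻¹ = [[-3/2, -7/4, -17/4], [-2, -2, -5], [-1, -1, -3]].
det B = 2; the adjugate gives B⁻¹ = [[-1, -2, -2], [5, 9, 8], [7/2, 6, 11/2]].
K⁻¹L = [[0, -4, 6], [1, 7, -10], [-4, -17, 24]].
X = (K⁻¹L)B⁻¹ = [[1, 0, 1], [-1, 1, -1], [3, -1, 4]].

X = [[1, 0, 1], [-1, 1, -1], [3, -1, 4]]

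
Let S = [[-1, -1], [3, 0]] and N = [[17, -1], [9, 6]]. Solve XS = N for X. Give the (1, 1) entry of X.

1

S is on the right of X, so right-multiply by S⁻¹: X = NS⁻¹.
S has determinant 3; S⁻¹ = [[0, 1/3], [-1, -1/3]].
X = NS⁻¹ = [[17, -1], [9, 6]] · [[0, 1/3], [-1, -1/3]] = [[1, 6], [-6, 1]].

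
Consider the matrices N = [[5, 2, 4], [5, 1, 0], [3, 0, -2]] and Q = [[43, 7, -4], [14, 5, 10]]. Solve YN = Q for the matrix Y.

Since N sits to the right of Y, Y = QN⁻¹.
N has determinant -2; N⁻¹ = [[1, -2, 2], [-5, 11, -10], [3/2, -3, 5/2]].
Y = QN⁻¹ = [[43, 7, -4], [14, 5, 10]] · [[1, -2, 2], [-5, 11, -10], [3/2, -3, 5/2]] = [[2, 3, 6], [4, -3, 3]].

Y = [[2, 3, 6], [4, -3, 3]]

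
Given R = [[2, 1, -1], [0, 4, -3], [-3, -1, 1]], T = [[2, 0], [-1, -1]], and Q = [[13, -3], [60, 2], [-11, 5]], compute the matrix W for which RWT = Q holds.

W = [[0, 2], [5, 1], [-3, 2]]

Left-multiply by R⁻¹ and right-multiply by T⁻¹: W = R⁻¹QT⁻¹.
det R = -1; the adjugate gives R⁻¹ = [[-1, 0, -1], [-9, 1, -6], [-12, 1, -8]].
T has determinant -2; T⁻¹ = [[1/2, 0], [-1/2, -1]].
R⁻¹Q = [[-2, -2], [9, -1], [-8, -2]].
W = (R⁻¹Q)T⁻¹ = [[0, 2], [5, 1], [-3, 2]].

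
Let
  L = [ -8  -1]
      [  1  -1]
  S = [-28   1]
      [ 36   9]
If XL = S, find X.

Right-multiplying both sides by L⁻¹ gives X = SL⁻¹.
L has determinant 9; L⁻¹ = [[-1/9, 1/9], [-1/9, -8/9]].
X = SL⁻¹ = [[-28, 1], [36, 9]] · [[-1/9, 1/9], [-1/9, -8/9]] = [[3, -4], [-5, -4]].

X = [[3, -4], [-5, -4]]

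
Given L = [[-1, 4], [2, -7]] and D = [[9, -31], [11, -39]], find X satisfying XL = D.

X = [[1, 5], [-1, 5]]

Right-multiplying both sides by L⁻¹ gives X = DL⁻¹.
L has determinant -1; L⁻¹ = [[7, 4], [2, 1]].
X = DL⁻¹ = [[9, -31], [11, -39]] · [[7, 4], [2, 1]] = [[1, 5], [-1, 5]].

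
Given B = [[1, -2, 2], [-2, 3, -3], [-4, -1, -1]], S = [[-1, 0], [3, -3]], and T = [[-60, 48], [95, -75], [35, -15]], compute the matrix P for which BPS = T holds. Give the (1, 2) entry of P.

Left-multiply by B⁻¹ and right-multiply by S⁻¹: P = B⁻¹TS⁻¹.
det B = 2; the adjugate gives B⁻¹ = [[-3, -2, 0], [5, 7/2, -1/2], [7, 9/2, -1/2]].
det S = 3, so S⁻¹ = [[-1, 0], [-1, -1/3]].
B⁻¹T = [[-10, 6], [15, -15], [-10, 6]].
P = (B⁻¹T)S⁻¹ = [[4, -2], [0, 5], [4, -2]].

-2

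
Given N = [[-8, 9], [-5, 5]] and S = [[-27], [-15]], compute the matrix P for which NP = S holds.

P = [[0], [-3]]

Left-multiplying both sides by N⁻¹ gives P = N⁻¹S.
det N = 5; the adjugate gives N⁻¹ = [[1, -9/5], [1, -8/5]].
P = N⁻¹S = [[1, -9/5], [1, -8/5]] · [[-27], [-15]] = [[0], [-3]].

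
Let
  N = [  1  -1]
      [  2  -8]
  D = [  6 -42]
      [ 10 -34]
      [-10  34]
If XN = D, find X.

X = [[-6, 6], [2, 4], [-2, -4]]

N is on the right of X, so right-multiply by N⁻¹: X = DN⁻¹.
N has determinant -6; N⁻¹ = [[4/3, -1/6], [1/3, -1/6]].
X = DN⁻¹ = [[6, -42], [10, -34], [-10, 34]] · [[4/3, -1/6], [1/3, -1/6]] = [[-6, 6], [2, 4], [-2, -4]].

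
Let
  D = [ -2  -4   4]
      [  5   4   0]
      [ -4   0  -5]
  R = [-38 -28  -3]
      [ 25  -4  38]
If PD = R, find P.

Right-multiplying both sides by D⁻¹ gives P = RD⁻¹.
det D = 4, so D⁻¹ = [[-5, -5, -4], [25/4, 13/2, 5], [4, 4, 3]].
P = RD⁻¹ = [[-38, -28, -3], [25, -4, 38]] · [[-5, -5, -4], [25/4, 13/2, 5], [4, 4, 3]] = [[3, -4, 3], [2, 1, -6]].

P = [[3, -4, 3], [2, 1, -6]]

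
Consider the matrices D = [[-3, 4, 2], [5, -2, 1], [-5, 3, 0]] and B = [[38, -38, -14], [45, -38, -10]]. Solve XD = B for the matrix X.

X = [[-6, -2, -6], [-5, 0, -6]]

D is on the right of X, so right-multiply by D⁻¹: X = BD⁻¹.
D has determinant -1; D⁻¹ = [[3, -6, -8], [5, -10, -13], [-5, 11, 14]].
X = BD⁻¹ = [[38, -38, -14], [45, -38, -10]] · [[3, -6, -8], [5, -10, -13], [-5, 11, 14]] = [[-6, -2, -6], [-5, 0, -6]].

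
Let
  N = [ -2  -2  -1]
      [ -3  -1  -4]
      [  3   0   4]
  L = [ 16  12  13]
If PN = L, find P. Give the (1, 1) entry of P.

Right-multiplying both sides by N⁻¹ gives P = LN⁻¹.
det N = 5, so N⁻¹ = [[-4/5, 8/5, 7/5], [0, -1, -1], [3/5, -6/5, -4/5]].
P = LN⁻¹ = [[16, 12, 13]] · [[-4/5, 8/5, 7/5], [0, -1, -1], [3/5, -6/5, -4/5]] = [[-5, -2, 0]].

-5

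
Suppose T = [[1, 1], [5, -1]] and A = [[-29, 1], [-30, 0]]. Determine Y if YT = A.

Y = [[-4, -5], [-5, -5]]

T is on the right of Y, so right-multiply by T⁻¹: Y = AT⁻¹.
T has determinant -6; T⁻¹ = [[1/6, 1/6], [5/6, -1/6]].
Y = AT⁻¹ = [[-29, 1], [-30, 0]] · [[1/6, 1/6], [5/6, -1/6]] = [[-4, -5], [-5, -5]].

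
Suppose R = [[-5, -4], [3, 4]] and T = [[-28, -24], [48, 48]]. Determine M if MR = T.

M = [[5, -1], [-6, 6]]

Right-multiplying both sides by R⁻¹ gives M = TR⁻¹.
R has determinant -8; R⁻¹ = [[-1/2, -1/2], [3/8, 5/8]].
M = TR⁻¹ = [[-28, -24], [48, 48]] · [[-1/2, -1/2], [3/8, 5/8]] = [[5, -1], [-6, 6]].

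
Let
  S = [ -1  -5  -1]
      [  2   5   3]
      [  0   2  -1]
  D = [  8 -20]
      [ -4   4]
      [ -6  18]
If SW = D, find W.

W = [[0, -4], [-2, 6], [2, -6]]

Since S multiplies W on the left, W = S⁻¹D.
det S = -3; the adjugate gives S⁻¹ = [[11/3, 7/3, 10/3], [-2/3, -1/3, -1/3], [-4/3, -2/3, -5/3]].
W = S⁻¹D = [[11/3, 7/3, 10/3], [-2/3, -1/3, -1/3], [-4/3, -2/3, -5/3]] · [[8, -20], [-4, 4], [-6, 18]] = [[0, -4], [-2, 6], [2, -6]].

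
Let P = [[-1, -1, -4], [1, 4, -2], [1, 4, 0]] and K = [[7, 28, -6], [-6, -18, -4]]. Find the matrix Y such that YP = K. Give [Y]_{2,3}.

P is on the right of Y, so right-multiply by P⁻¹: Y = KP⁻¹.
P has determinant -6; P⁻¹ = [[-4/3, 8/3, -3], [1/3, -2/3, 1], [0, -1/2, 1/2]].
Y = KP⁻¹ = [[7, 28, -6], [-6, -18, -4]] · [[-4/3, 8/3, -3], [1/3, -2/3, 1], [0, -1/2, 1/2]] = [[0, 3, 4], [2, -2, -2]].

-2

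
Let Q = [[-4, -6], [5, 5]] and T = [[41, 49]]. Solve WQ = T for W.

Since Q sits to the right of W, W = TQ⁻¹.
det Q = 10, so Q⁻¹ = [[1/2, 3/5], [-1/2, -2/5]].
W = TQ⁻¹ = [[41, 49]] · [[1/2, 3/5], [-1/2, -2/5]] = [[-4, 5]].

W = [[-4, 5]]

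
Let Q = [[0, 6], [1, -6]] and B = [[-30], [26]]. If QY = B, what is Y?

Y = [[-4], [-5]]

Left-multiplying both sides by Q⁻¹ gives Y = Q⁻¹B.
det Q = -6, so Q⁻¹ = [[1, 1], [1/6, 0]].
Y = Q⁻¹B = [[1, 1], [1/6, 0]] · [[-30], [26]] = [[-4], [-5]].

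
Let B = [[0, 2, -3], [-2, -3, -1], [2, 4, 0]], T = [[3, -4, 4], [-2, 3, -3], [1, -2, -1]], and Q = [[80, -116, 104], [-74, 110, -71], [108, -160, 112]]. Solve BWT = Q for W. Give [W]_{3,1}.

-2

Isolating W: multiply by B⁻¹ from the left and T⁻¹ from the right, so W = B⁻¹QT⁻¹.
det B = 2; the adjugate gives B⁻¹ = [[2, -6, -11/2], [-1, 3, 3], [-1, 2, 2]].
det T = -3, so T⁻¹ = [[3, 4, 0], [5/3, 7/3, -1/3], [-1/3, -2/3, -1/3]].
B⁻¹Q = [[10, -12, 18], [22, -34, 19], [-12, 16, -22]].
W = (B⁻¹Q)T⁻¹ = [[4, 0, -2], [3, -4, 5], [-2, 4, 2]].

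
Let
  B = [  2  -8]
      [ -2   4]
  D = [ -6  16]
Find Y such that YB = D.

Y = [[-1, 2]]

Right-multiplying both sides by B⁻¹ gives Y = DB⁻¹.
B has determinant -8; B⁻¹ = [[-1/2, -1], [-1/4, -1/4]].
Y = DB⁻¹ = [[-6, 16]] · [[-1/2, -1], [-1/4, -1/4]] = [[-1, 2]].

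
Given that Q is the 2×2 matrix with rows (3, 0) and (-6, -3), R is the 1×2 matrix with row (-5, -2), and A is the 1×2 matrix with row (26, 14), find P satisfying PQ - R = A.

PQ = A + R = [[21, 12]].
Right-multiplying both sides by Q⁻¹ gives P = (A + R)Q⁻¹.
Q has determinant -9; Q⁻¹ = [[1/3, 0], [-2/3, -1/3]].
P = (A + R)Q⁻¹ = [[-1, -4]].

P = [[-1, -4]]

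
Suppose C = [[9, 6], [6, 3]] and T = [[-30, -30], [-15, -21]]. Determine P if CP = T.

Left-multiplying both sides by C⁻¹ gives P = C⁻¹T.
C has determinant -9; C⁻¹ = [[-1/3, 2/3], [2/3, -1]].
P = C⁻¹T = [[-1/3, 2/3], [2/3, -1]] · [[-30, -30], [-15, -21]] = [[0, -4], [-5, 1]].

P = [[0, -4], [-5, 1]]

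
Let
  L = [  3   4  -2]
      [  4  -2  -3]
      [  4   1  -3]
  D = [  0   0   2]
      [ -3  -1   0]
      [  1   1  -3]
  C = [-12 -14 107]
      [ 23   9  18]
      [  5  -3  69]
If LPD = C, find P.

P = [[5, -5, -1], [4, 1, -3], [0, -5, 0]]

Left-multiply by L⁻¹ and right-multiply by D⁻¹: P = L⁻¹CD⁻¹.
det L = 3; the adjugate gives L⁻¹ = [[3, 10/3, -16/3], [0, -1/3, 1/3], [4, 13/3, -22/3]].
D has determinant -4; D⁻¹ = [[-3/4, -1/2, -1/2], [9/4, 1/2, 3/2], [1/2, 0, 0]].
L⁻¹C = [[14, 4, 13], [-6, -4, 17], [15, 5, 0]].
P = (L⁻¹C)D⁻¹ = [[5, -5, -1], [4, 1, -3], [0, -5, 0]].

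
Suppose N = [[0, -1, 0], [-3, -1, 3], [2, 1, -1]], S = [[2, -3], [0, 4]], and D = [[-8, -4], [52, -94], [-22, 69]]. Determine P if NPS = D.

Isolating P: multiply by N⁻¹ from the left and S⁻¹ from the right, so P = N⁻¹DS⁻¹.
det N = -3, so N⁻¹ = [[2/3, 1/3, 1], [-1, 0, 0], [1/3, 2/3, 1]].
det S = 8, so S⁻¹ = [[1/2, 3/8], [0, 1/4]].
N⁻¹D = [[-10, 35], [8, 4], [10, 5]].
P = (N⁻¹D)S⁻¹ = [[-5, 5], [4, 4], [5, 5]].

P = [[-5, 5], [4, 4], [5, 5]]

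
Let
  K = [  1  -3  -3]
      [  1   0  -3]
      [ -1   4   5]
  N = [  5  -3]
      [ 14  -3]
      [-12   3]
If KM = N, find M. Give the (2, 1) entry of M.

3

K is on the left of M, so left-multiply by K⁻¹: M = K⁻¹N.
det K = 6; the adjugate gives K⁻¹ = [[2, 1/2, 3/2], [-1/3, 1/3, 0], [2/3, -1/6, 1/2]].
M = K⁻¹N = [[2, 1/2, 3/2], [-1/3, 1/3, 0], [2/3, -1/6, 1/2]] · [[5, -3], [14, -3], [-12, 3]] = [[-1, -3], [3, 0], [-5, 0]].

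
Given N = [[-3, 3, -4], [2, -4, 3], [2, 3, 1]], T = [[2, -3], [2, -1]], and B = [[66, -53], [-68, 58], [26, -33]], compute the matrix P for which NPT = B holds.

P = [[4, -2], [2, 3], [-4, -2]]

P = N⁻¹BT⁻¹ (apply N⁻¹ on the left and T⁻¹ on the right).
det N = -5; the adjugate gives N⁻¹ = [[13/5, 3, 7/5], [-4/5, -1, -1/5], [-14/5, -3, -6/5]].
det T = 4, so T⁻¹ = [[-1/4, 3/4], [-1/2, 1/2]].
N⁻¹B = [[4, -10], [10, -9], [-12, 14]].
P = (N⁻¹B)T⁻¹ = [[4, -2], [2, 3], [-4, -2]].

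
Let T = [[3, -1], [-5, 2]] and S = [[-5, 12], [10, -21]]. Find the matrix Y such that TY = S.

Y = [[0, 3], [5, -3]]

Since T multiplies Y on the left, Y = T⁻¹S.
det T = 1, so T⁻¹ = [[2, 1], [5, 3]].
Y = T⁻¹S = [[2, 1], [5, 3]] · [[-5, 12], [10, -21]] = [[0, 3], [5, -3]].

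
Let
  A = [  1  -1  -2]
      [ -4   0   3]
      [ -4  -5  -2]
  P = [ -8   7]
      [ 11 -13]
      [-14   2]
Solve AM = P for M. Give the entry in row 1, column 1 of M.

A is on the left of M, so left-multiply by A⁻¹: M = A⁻¹P.
A has determinant -5; A⁻¹ = [[-3, -8/5, 3/5], [4, 2, -1], [-4, -9/5, 4/5]].
M = A⁻¹P = [[-3, -8/5, 3/5], [4, 2, -1], [-4, -9/5, 4/5]] · [[-8, 7], [11, -13], [-14, 2]] = [[-2, 1], [4, 0], [1, -3]].

-2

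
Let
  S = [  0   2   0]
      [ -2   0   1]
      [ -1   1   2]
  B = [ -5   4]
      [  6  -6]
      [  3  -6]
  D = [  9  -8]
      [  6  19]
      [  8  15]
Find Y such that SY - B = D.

SY = D + B = [[4, -4], [12, 13], [11, 9]].
S is on the left of Y, so left-multiply by S⁻¹: Y = S⁻¹(D + B).
S has determinant 6; S⁻¹ = [[-1/6, -2/3, 1/3], [1/2, 0, 0], [-1/3, -1/3, 2/3]].
Y = S⁻¹(D + B) = [[-5, -5], [2, -2], [2, 3]].

Y = [[-5, -5], [2, -2], [2, 3]]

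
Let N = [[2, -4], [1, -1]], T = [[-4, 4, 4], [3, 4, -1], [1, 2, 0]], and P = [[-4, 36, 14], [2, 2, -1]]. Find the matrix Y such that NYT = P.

Y = [[-2, 1, -5], [-2, 0, -4]]

Y = N⁻¹PT⁻¹ (apply N⁻¹ on the left and T⁻¹ on the right).
det N = 2, so N⁻¹ = [[-1/2, 2], [-1/2, 1]].
det T = -4; the adjugate gives T⁻¹ = [[-1/2, -2, 5], [1/4, 1, -2], [-1/2, -3, 7]].
N⁻¹P = [[6, -14, -9], [4, -16, -8]].
Y = (N⁻¹P)T⁻¹ = [[-2, 1, -5], [-2, 0, -4]].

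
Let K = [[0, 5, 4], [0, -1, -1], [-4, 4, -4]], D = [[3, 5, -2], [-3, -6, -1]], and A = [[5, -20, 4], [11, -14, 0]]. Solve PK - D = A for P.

PK = A + D = [[8, -15, 2], [8, -20, -1]].
Right-multiplying both sides by K⁻¹ gives P = (A + D)K⁻¹.
det K = 4, so K⁻¹ = [[2, 9, -1/4], [1, 4, 0], [-1, -5, 0]].
P = (A + D)K⁻¹ = [[-1, 2, -2], [-3, -3, -2]].

P = [[-1, 2, -2], [-3, -3, -2]]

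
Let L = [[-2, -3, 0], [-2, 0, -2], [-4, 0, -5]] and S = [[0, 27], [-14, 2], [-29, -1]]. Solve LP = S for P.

Left-multiplying both sides by L⁻¹ gives P = L⁻¹S.
det L = 6; the adjugate gives L⁻¹ = [[0, -5/2, 1], [-1/3, 5/3, -2/3], [0, 2, -1]].
P = L⁻¹S = [[0, -5/2, 1], [-1/3, 5/3, -2/3], [0, 2, -1]] · [[0, 27], [-14, 2], [-29, -1]] = [[6, -6], [-4, -5], [1, 5]].

P = [[6, -6], [-4, -5], [1, 5]]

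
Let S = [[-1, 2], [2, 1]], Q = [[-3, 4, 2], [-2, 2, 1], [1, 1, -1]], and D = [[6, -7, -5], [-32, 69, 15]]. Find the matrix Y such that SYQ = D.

Y = [[5, 2, 5], [1, 2, 3]]

Isolating Y: multiply by S⁻¹ from the left and Q⁻¹ from the right, so Y = S⁻¹DQ⁻¹.
det S = -5; the adjugate gives S⁻¹ = [[-1/5, 2/5], [2/5, 1/5]].
Q has determinant -3; Q⁻¹ = [[1, -2, 0], [1/3, -1/3, 1/3], [4/3, -7/3, -2/3]].
S⁻¹D = [[-14, 29, 7], [-4, 11, 1]].
Y = (S⁻¹D)Q⁻¹ = [[5, 2, 5], [1, 2, 3]].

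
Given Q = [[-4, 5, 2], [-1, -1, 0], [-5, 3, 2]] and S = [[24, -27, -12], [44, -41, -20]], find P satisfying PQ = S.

Right-multiplying both sides by Q⁻¹ gives P = SQ⁻¹.
Q has determinant 2; Q⁻¹ = [[-1, -2, 1], [1, 1, -1], [-4, -13/2, 9/2]].
P = SQ⁻¹ = [[24, -27, -12], [44, -41, -20]] · [[-1, -2, 1], [1, 1, -1], [-4, -13/2, 9/2]] = [[-3, 3, -3], [-5, 1, -5]].

P = [[-3, 3, -3], [-5, 1, -5]]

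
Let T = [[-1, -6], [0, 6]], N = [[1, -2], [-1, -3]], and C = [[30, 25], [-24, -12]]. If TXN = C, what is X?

Left-multiply by T⁻¹ and right-multiply by N⁻¹: X = T⁻¹CN⁻¹.
det T = -6; the adjugate gives T⁻¹ = [[-1, -1], [0, 1/6]].
N has determinant -5; N⁻¹ = [[3/5, -2/5], [-1/5, -1/5]].
T⁻¹C = [[-6, -13], [-4, -2]].
X = (T⁻¹C)N⁻¹ = [[-1, 5], [-2, 2]].

X = [[-1, 5], [-2, 2]]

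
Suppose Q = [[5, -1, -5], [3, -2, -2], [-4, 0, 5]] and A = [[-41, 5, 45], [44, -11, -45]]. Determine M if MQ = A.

M = [[-5, 0, 4], [1, 5, -6]]

Right-multiplying both sides by Q⁻¹ gives M = AQ⁻¹.
det Q = -3; the adjugate gives Q⁻¹ = [[10/3, -5/3, 8/3], [7/3, -5/3, 5/3], [8/3, -4/3, 7/3]].
M = AQ⁻¹ = [[-41, 5, 45], [44, -11, -45]] · [[10/3, -5/3, 8/3], [7/3, -5/3, 5/3], [8/3, -4/3, 7/3]] = [[-5, 0, 4], [1, 5, -6]].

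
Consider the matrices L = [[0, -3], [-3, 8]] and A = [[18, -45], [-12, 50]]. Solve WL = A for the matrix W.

Since L sits to the right of W, W = AL⁻¹.
det L = -9, so L⁻¹ = [[-8/9, -1/3], [-1/3, 0]].
W = AL⁻¹ = [[18, -45], [-12, 50]] · [[-8/9, -1/3], [-1/3, 0]] = [[-1, -6], [-6, 4]].

W = [[-1, -6], [-6, 4]]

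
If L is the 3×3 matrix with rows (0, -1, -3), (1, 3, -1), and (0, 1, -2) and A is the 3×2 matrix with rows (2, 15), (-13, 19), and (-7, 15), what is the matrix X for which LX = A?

X = [[3, 4], [-5, 3], [1, -6]]

L is on the left of X, so left-multiply by L⁻¹: X = L⁻¹A.
det L = -5; the adjugate gives L⁻¹ = [[1, 1, -2], [-2/5, 0, 3/5], [-1/5, 0, -1/5]].
X = L⁻¹A = [[1, 1, -2], [-2/5, 0, 3/5], [-1/5, 0, -1/5]] · [[2, 15], [-13, 19], [-7, 15]] = [[3, 4], [-5, 3], [1, -6]].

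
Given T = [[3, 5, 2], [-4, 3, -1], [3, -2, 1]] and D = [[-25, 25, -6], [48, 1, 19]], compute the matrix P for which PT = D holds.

P = [[1, 4, -4], [5, -6, 3]]

T is on the right of P, so right-multiply by T⁻¹: P = DT⁻¹.
T has determinant 6; T⁻¹ = [[1/6, -3/2, -11/6], [1/6, -1/2, -5/6], [-1/6, 7/2, 29/6]].
P = DT⁻¹ = [[-25, 25, -6], [48, 1, 19]] · [[1/6, -3/2, -11/6], [1/6, -1/2, -5/6], [-1/6, 7/2, 29/6]] = [[1, 4, -4], [5, -6, 3]].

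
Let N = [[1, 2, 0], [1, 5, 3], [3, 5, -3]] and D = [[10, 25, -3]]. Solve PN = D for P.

P = [[-5, 3, 4]]

Since N sits to the right of P, P = DN⁻¹.
det N = -6, so N⁻¹ = [[5, -1, -1], [-2, 1/2, 1/2], [5/3, -1/6, -1/2]].
P = DN⁻¹ = [[10, 25, -3]] · [[5, -1, -1], [-2, 1/2, 1/2], [5/3, -1/6, -1/2]] = [[-5, 3, 4]].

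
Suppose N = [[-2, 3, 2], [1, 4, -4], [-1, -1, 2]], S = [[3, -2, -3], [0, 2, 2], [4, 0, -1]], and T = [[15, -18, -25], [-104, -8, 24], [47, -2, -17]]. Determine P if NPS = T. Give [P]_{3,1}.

Isolating P: multiply by N⁻¹ from the left and S⁻¹ from the right, so P = N⁻¹TS⁻¹.
det N = 4, so N⁻¹ = [[1, -2, -5], [1/2, -1/2, -3/2], [3/4, -5/4, -11/4]].
S has determinant 2; S⁻¹ = [[-1, -1, 1], [4, 9/2, -3], [-4, -4, 3]].
N⁻¹T = [[-12, 8, 12], [-11, -2, 1], [12, 2, -2]].
P = (N⁻¹T)S⁻¹ = [[-4, 0, 0], [-1, -2, -2], [4, 5, 0]].

4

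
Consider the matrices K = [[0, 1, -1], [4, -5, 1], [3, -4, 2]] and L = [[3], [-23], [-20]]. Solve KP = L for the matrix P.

Left-multiplying both sides by K⁻¹ gives P = K⁻¹L.
K has determinant -4; K⁻¹ = [[3/2, -1/2, 1], [5/4, -3/4, 1], [1/4, -3/4, 1]].
P = K⁻¹L = [[3/2, -1/2, 1], [5/4, -3/4, 1], [1/4, -3/4, 1]] · [[3], [-23], [-20]] = [[-4], [1], [-2]].

P = [[-4], [1], [-2]]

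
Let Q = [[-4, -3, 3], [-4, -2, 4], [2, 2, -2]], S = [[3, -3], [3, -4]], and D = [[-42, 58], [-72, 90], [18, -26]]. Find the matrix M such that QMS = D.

Isolating M: multiply by Q⁻¹ from the left and S⁻¹ from the right, so M = Q⁻¹DS⁻¹.
Q has determinant 4; Q⁻¹ = [[-1, 0, -3/2], [0, 1/2, 1], [-1, 1/2, -1]].
S has determinant -3; S⁻¹ = [[4/3, -1], [1, -1]].
Q⁻¹D = [[15, -19], [-18, 19], [-12, 13]].
M = (Q⁻¹D)S⁻¹ = [[1, 4], [-5, -1], [-3, -1]].

M = [[1, 4], [-5, -1], [-3, -1]]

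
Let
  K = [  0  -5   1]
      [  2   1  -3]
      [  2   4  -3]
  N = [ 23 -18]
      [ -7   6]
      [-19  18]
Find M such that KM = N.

M = [[3, 4], [-4, 4], [3, 2]]

Left-multiplying both sides by K⁻¹ gives M = K⁻¹N.
K has determinant 6; K⁻¹ = [[3/2, -11/6, 7/3], [0, -1/3, 1/3], [1, -5/3, 5/3]].
M = K⁻¹N = [[3/2, -11/6, 7/3], [0, -1/3, 1/3], [1, -5/3, 5/3]] · [[23, -18], [-7, 6], [-19, 18]] = [[3, 4], [-4, 4], [3, 2]].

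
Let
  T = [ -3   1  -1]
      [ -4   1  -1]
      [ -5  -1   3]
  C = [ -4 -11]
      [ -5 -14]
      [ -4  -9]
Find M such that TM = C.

M = [[1, 3], [-1, 0], [0, 2]]

Since T multiplies M on the left, M = T⁻¹C.
det T = 2, so T⁻¹ = [[1, -1, 0], [17/2, -7, 1/2], [9/2, -4, 1/2]].
M = T⁻¹C = [[1, -1, 0], [17/2, -7, 1/2], [9/2, -4, 1/2]] · [[-4, -11], [-5, -14], [-4, -9]] = [[1, 3], [-1, 0], [0, 2]].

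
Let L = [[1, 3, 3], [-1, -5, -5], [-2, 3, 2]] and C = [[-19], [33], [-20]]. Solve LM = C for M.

M = [[2], [-2], [-5]]

L is on the left of M, so left-multiply by L⁻¹: M = L⁻¹C.
L has determinant 2; L⁻¹ = [[5/2, 3/2, 0], [6, 4, 1], [-13/2, -9/2, -1]].
M = L⁻¹C = [[5/2, 3/2, 0], [6, 4, 1], [-13/2, -9/2, -1]] · [[-19], [33], [-20]] = [[2], [-2], [-5]].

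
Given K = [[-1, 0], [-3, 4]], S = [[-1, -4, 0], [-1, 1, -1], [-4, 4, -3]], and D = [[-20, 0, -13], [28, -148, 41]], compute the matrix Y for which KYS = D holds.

Y = [[-4, -4, -3], [3, -5, -5]]

Y = K⁻¹DS⁻¹ (apply K⁻¹ on the left and S⁻¹ on the right).
K has determinant -4; K⁻¹ = [[-1, 0], [-3/4, 1/4]].
det S = -5, so S⁻¹ = [[-1/5, 12/5, -4/5], [-1/5, -3/5, 1/5], [0, -4, 1]].
K⁻¹D = [[20, 0, 13], [22, -37, 20]].
Y = (K⁻¹D)S⁻¹ = [[-4, -4, -3], [3, -5, -5]].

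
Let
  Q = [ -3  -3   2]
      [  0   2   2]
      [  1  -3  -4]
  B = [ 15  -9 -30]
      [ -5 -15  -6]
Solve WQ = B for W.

Q is on the right of W, so right-multiply by Q⁻¹: W = BQ⁻¹.
Q has determinant -4; Q⁻¹ = [[1/2, 9/2, 5/2], [-1/2, -5/2, -3/2], [1/2, 3, 3/2]].
W = BQ⁻¹ = [[15, -9, -30], [-5, -15, -6]] · [[1/2, 9/2, 5/2], [-1/2, -5/2, -3/2], [1/2, 3, 3/2]] = [[-3, 0, 6], [2, -3, 1]].

W = [[-3, 0, 6], [2, -3, 1]]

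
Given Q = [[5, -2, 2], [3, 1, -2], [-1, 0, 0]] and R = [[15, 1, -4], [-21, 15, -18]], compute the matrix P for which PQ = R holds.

P = [[1, 3, -1], [-6, 3, 0]]

Since Q sits to the right of P, P = RQ⁻¹.
Q has determinant -2; Q⁻¹ = [[0, 0, -1], [-1, -1, -8], [-1/2, -1, -11/2]].
P = RQ⁻¹ = [[15, 1, -4], [-21, 15, -18]] · [[0, 0, -1], [-1, -1, -8], [-1/2, -1, -11/2]] = [[1, 3, -1], [-6, 3, 0]].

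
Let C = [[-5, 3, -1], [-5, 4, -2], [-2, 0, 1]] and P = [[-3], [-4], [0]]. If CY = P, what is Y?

Y = [[0], [-1], [0]]

Since C multiplies Y on the left, Y = C⁻¹P.
C has determinant -1; C⁻¹ = [[-4, 3, 2], [-9, 7, 5], [-8, 6, 5]].
Y = C⁻¹P = [[-4, 3, 2], [-9, 7, 5], [-8, 6, 5]] · [[-3], [-4], [0]] = [[0], [-1], [0]].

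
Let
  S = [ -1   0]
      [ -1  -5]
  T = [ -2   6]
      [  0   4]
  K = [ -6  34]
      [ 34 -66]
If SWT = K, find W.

Isolating W: multiply by S⁻¹ from the left and T⁻¹ from the right, so W = S⁻¹KT⁻¹.
det S = 5; the adjugate gives S⁻¹ = [[-1, 0], [1/5, -1/5]].
det T = -8, so T⁻¹ = [[-1/2, 3/4], [0, 1/4]].
S⁻¹K = [[6, -34], [-8, 20]].
W = (S⁻¹K)T⁻¹ = [[-3, -4], [4, -1]].

W = [[-3, -4], [4, -1]]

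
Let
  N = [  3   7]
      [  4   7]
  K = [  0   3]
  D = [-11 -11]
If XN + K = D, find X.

X = [[3, -5]]

XN = D − K = [[-11, -14]].
N is on the right of X, so right-multiply by N⁻¹: X = (D − K)N⁻¹.
N has determinant -7; N⁻¹ = [[-1, 1], [4/7, -3/7]].
X = (D − K)N⁻¹ = [[3, -5]].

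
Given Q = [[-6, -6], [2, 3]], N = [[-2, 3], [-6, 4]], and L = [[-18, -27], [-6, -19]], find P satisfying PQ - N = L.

P = [[2, -4], [1, -3]]

PQ = L + N = [[-20, -24], [-12, -15]].
Right-multiplying both sides by Q⁻¹ gives P = (L + N)Q⁻¹.
det Q = -6; the adjugate gives Q⁻¹ = [[-1/2, -1], [1/3, 1]].
P = (L + N)Q⁻¹ = [[2, -4], [1, -3]].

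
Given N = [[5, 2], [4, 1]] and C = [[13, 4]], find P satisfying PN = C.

N is on the right of P, so right-multiply by N⁻¹: P = CN⁻¹.
det N = -3, so N⁻¹ = [[-1/3, 2/3], [4/3, -5/3]].
P = CN⁻¹ = [[13, 4]] · [[-1/3, 2/3], [4/3, -5/3]] = [[1, 2]].

P = [[1, 2]]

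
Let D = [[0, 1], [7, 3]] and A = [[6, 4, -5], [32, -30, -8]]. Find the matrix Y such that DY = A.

Y = [[2, -6, 1], [6, 4, -5]]

Since D multiplies Y on the left, Y = D⁻¹A.
det D = -7, so D⁻¹ = [[-3/7, 1/7], [1, 0]].
Y = D⁻¹A = [[-3/7, 1/7], [1, 0]] · [[6, 4, -5], [32, -30, -8]] = [[2, -6, 1], [6, 4, -5]].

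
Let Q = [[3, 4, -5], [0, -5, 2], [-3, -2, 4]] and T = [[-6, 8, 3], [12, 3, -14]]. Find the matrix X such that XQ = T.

Q is on the right of X, so right-multiply by Q⁻¹: X = TQ⁻¹.
det Q = 3, so Q⁻¹ = [[-16/3, -2, -17/3], [-2, -1, -2], [-5, -2, -5]].
X = TQ⁻¹ = [[-6, 8, 3], [12, 3, -14]] · [[-16/3, -2, -17/3], [-2, -1, -2], [-5, -2, -5]] = [[1, -2, 3], [0, 1, -4]].

X = [[1, -2, 3], [0, 1, -4]]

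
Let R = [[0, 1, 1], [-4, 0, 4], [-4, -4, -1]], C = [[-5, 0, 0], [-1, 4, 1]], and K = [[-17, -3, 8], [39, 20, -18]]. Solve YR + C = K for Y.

YR = K − C = [[-12, -3, 8], [40, 16, -19]].
Right-multiplying both sides by R⁻¹ gives Y = (K − C)R⁻¹.
det R = -4, so R⁻¹ = [[-4, 3/4, -1], [5, -1, 1], [-4, 1, -1]].
Y = (K − C)R⁻¹ = [[1, 2, 1], [-4, -5, -5]].

Y = [[1, 2, 1], [-4, -5, -5]]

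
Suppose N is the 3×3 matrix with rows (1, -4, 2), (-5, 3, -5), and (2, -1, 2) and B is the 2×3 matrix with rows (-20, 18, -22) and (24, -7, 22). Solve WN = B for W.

N is on the right of W, so right-multiply by N⁻¹: W = BN⁻¹.
det N = -1; the adjugate gives N⁻¹ = [[-1, -6, -14], [0, 2, 5], [1, 7, 17]].
W = BN⁻¹ = [[-20, 18, -22], [24, -7, 22]] · [[-1, -6, -14], [0, 2, 5], [1, 7, 17]] = [[-2, 2, -4], [-2, -4, 3]].

W = [[-2, 2, -4], [-2, -4, 3]]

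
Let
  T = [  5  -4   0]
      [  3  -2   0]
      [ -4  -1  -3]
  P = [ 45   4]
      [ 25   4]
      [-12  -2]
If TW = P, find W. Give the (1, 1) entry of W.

5

Since T multiplies W on the left, W = T⁻¹P.
T has determinant -6; T⁻¹ = [[-1, 2, 0], [-3/2, 5/2, 0], [11/6, -7/2, -1/3]].
W = T⁻¹P = [[-1, 2, 0], [-3/2, 5/2, 0], [11/6, -7/2, -1/3]] · [[45, 4], [25, 4], [-12, -2]] = [[5, 4], [-5, 4], [-1, -6]].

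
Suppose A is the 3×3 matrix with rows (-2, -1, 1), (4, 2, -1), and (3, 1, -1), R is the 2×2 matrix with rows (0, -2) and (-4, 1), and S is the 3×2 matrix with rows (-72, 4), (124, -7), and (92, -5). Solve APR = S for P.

P = [[-2, -5], [-1, -3], [2, 5]]

Isolating P: multiply by A⁻¹ from the left and R⁻¹ from the right, so P = A⁻¹SR⁻¹.
det A = -1, so A⁻¹ = [[1, 0, 1], [-1, 1, -2], [2, 1, 0]].
det R = -8; the adjugate gives R⁻¹ = [[-1/8, -1/4], [-1/2, 0]].
A⁻¹S = [[20, -1], [12, -1], [-20, 1]].
P = (A⁻¹S)R⁻¹ = [[-2, -5], [-1, -3], [2, 5]].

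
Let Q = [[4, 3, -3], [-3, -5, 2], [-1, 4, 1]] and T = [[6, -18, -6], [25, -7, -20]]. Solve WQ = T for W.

Q is on the right of W, so right-multiply by Q⁻¹: W = TQ⁻¹.
det Q = 2, so Q⁻¹ = [[-13/2, -15/2, -9/2], [1/2, 1/2, 1/2], [-17/2, -19/2, -11/2]].
W = TQ⁻¹ = [[6, -18, -6], [25, -7, -20]] · [[-13/2, -15/2, -9/2], [1/2, 1/2, 1/2], [-17/2, -19/2, -11/2]] = [[3, 3, -3], [4, -1, -6]].

W = [[3, 3, -3], [4, -1, -6]]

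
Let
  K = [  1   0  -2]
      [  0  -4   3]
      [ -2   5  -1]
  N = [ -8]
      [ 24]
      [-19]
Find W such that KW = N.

W = [[0], [-3], [4]]

Left-multiplying both sides by K⁻¹ gives W = K⁻¹N.
det K = 5, so K⁻¹ = [[-11/5, -2, -8/5], [-6/5, -1, -3/5], [-8/5, -1, -4/5]].
W = K⁻¹N = [[-11/5, -2, -8/5], [-6/5, -1, -3/5], [-8/5, -1, -4/5]] · [[-8], [24], [-19]] = [[0], [-3], [4]].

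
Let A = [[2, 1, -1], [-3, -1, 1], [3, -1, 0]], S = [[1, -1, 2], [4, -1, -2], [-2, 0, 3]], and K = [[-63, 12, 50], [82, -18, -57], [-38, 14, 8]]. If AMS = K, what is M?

Isolating M: multiply by A⁻¹ from the left and S⁻¹ from the right, so M = A⁻¹KS⁻¹.
A has determinant -1; A⁻¹ = [[-1, -1, 0], [-3, -3, -1], [-6, -5, -1]].
det S = 1, so S⁻¹ = [[-3, 3, 4], [-8, 7, 10], [-2, 2, 3]].
A⁻¹K = [[-19, 6, 7], [-19, 4, 13], [6, 4, -23]].
M = (A⁻¹K)S⁻¹ = [[-5, -1, 5], [-1, -3, 3], [-4, 0, -5]].

M = [[-5, -1, 5], [-1, -3, 3], [-4, 0, -5]]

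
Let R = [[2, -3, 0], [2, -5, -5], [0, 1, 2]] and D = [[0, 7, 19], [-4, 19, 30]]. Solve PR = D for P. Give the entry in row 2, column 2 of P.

-4

Since R sits to the right of P, P = DR⁻¹.
det R = 2; the adjugate gives R⁻¹ = [[-5/2, 3, 15/2], [-2, 2, 5], [1, -1, -2]].
P = DR⁻¹ = [[0, 7, 19], [-4, 19, 30]] · [[-5/2, 3, 15/2], [-2, 2, 5], [1, -1, -2]] = [[5, -5, -3], [2, -4, 5]].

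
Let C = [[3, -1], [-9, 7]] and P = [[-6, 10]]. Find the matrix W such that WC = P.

W = [[4, 2]]

Right-multiplying both sides by C⁻¹ gives W = PC⁻¹.
C has determinant 12; C⁻¹ = [[7/12, 1/12], [3/4, 1/4]].
W = PC⁻¹ = [[-6, 10]] · [[7/12, 1/12], [3/4, 1/4]] = [[4, 2]].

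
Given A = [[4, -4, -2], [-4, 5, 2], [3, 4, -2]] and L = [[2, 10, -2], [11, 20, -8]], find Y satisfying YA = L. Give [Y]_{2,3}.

5

Since A sits to the right of Y, Y = LA⁻¹.
A has determinant -2; A⁻¹ = [[9, 8, -1], [1, 1, 0], [31/2, 14, -2]].
Y = LA⁻¹ = [[2, 10, -2], [11, 20, -8]] · [[9, 8, -1], [1, 1, 0], [31/2, 14, -2]] = [[-3, -2, 2], [-5, -4, 5]].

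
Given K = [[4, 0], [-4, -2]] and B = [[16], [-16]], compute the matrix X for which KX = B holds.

Left-multiplying both sides by K⁻¹ gives X = K⁻¹B.
K has determinant -8; K⁻¹ = [[1/4, 0], [-1/2, -1/2]].
X = K⁻¹B = [[1/4, 0], [-1/2, -1/2]] · [[16], [-16]] = [[4], [0]].

X = [[4], [0]]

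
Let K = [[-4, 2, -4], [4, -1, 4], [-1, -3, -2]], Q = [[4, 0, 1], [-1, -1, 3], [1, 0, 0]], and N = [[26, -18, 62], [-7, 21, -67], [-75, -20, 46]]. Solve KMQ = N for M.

M = K⁻¹NQ⁻¹ (apply K⁻¹ on the left and Q⁻¹ on the right).
K has determinant 4; K⁻¹ = [[7/2, 4, 1], [1, 1, 0], [-13/4, -7/2, -1]].
det Q = 1; the adjugate gives Q⁻¹ = [[0, 0, 1], [3, -1, -13], [1, 0, -4]].
K⁻¹N = [[-12, 1, -5], [19, 3, -5], [15, 5, -13]].
M = (K⁻¹N)Q⁻¹ = [[-2, -1, -5], [4, -3, 0], [2, -5, 2]].

M = [[-2, -1, -5], [4, -3, 0], [2, -5, 2]]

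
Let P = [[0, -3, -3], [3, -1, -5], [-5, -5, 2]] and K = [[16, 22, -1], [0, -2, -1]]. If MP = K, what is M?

M = [[2, -3, -5], [-6, 5, 3]]

Right-multiplying both sides by P⁻¹ gives M = KP⁻¹.
P has determinant 3; P⁻¹ = [[-9, 7, 4], [19/3, -5, -3], [-20/3, 5, 3]].
M = KP⁻¹ = [[16, 22, -1], [0, -2, -1]] · [[-9, 7, 4], [19/3, -5, -3], [-20/3, 5, 3]] = [[2, -3, -5], [-6, 5, 3]].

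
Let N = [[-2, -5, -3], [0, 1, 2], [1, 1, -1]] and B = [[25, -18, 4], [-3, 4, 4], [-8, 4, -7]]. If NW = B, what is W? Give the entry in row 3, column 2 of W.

Left-multiplying both sides by N⁻¹ gives W = N⁻¹B.
det N = -1, so N⁻¹ = [[3, 8, 7], [-2, -5, -4], [1, 3, 2]].
W = N⁻¹B = [[3, 8, 7], [-2, -5, -4], [1, 3, 2]] · [[25, -18, 4], [-3, 4, 4], [-8, 4, -7]] = [[-5, 6, -5], [-3, 0, 0], [0, 2, 2]].

2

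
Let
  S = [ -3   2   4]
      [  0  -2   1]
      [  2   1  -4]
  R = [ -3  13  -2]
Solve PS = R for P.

P = [[3, -2, 3]]

Since S sits to the right of P, P = RS⁻¹.
det S = -1; the adjugate gives S⁻¹ = [[-7, -12, -10], [-2, -4, -3], [-4, -7, -6]].
P = RS⁻¹ = [[-3, 13, -2]] · [[-7, -12, -10], [-2, -4, -3], [-4, -7, -6]] = [[3, -2, 3]].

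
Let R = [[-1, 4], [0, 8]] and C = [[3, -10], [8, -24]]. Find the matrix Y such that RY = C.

R is on the left of Y, so left-multiply by R⁻¹: Y = R⁻¹C.
det R = -8; the adjugate gives R⁻¹ = [[-1, 1/2], [0, 1/8]].
Y = R⁻¹C = [[-1, 1/2], [0, 1/8]] · [[3, -10], [8, -24]] = [[1, -2], [1, -3]].

Y = [[1, -2], [1, -3]]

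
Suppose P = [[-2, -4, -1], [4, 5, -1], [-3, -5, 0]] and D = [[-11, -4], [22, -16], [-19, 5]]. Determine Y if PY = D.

P is on the left of Y, so left-multiply by P⁻¹: Y = P⁻¹D.
det P = 3; the adjugate gives P⁻¹ = [[-5/3, 5/3, 3], [1, -1, -2], [-5/3, 2/3, 2]].
Y = P⁻¹D = [[-5/3, 5/3, 3], [1, -1, -2], [-5/3, 2/3, 2]] · [[-11, -4], [22, -16], [-19, 5]] = [[-2, -5], [5, 2], [-5, 6]].

Y = [[-2, -5], [5, 2], [-5, 6]]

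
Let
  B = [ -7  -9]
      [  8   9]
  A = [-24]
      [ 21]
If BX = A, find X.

X = [[-3], [5]]

Left-multiplying both sides by B⁻¹ gives X = B⁻¹A.
B has determinant 9; B⁻¹ = [[1, 1], [-8/9, -7/9]].
X = B⁻¹A = [[1, 1], [-8/9, -7/9]] · [[-24], [21]] = [[-3], [5]].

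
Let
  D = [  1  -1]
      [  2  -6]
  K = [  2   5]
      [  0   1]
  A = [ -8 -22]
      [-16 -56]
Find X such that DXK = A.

X = [[-4, 1], [0, 3]]

X = D⁻¹AK⁻¹ (apply D⁻¹ on the left and K⁻¹ on the right).
det D = -4, so D⁻¹ = [[3/2, -1/4], [1/2, -1/4]].
det K = 2, so K⁻¹ = [[1/2, -5/2], [0, 1]].
D⁻¹A = [[-8, -19], [0, 3]].
X = (D⁻¹A)K⁻¹ = [[-4, 1], [0, 3]].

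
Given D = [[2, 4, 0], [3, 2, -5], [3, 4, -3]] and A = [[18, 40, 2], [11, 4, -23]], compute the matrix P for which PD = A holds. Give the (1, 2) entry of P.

-4

Since D sits to the right of P, P = AD⁻¹.
det D = 4, so D⁻¹ = [[7/2, 3, -5], [-3/2, -3/2, 5/2], [3/2, 1, -2]].
P = AD⁻¹ = [[18, 40, 2], [11, 4, -23]] · [[7/2, 3, -5], [-3/2, -3/2, 5/2], [3/2, 1, -2]] = [[6, -4, 6], [-2, 4, 1]].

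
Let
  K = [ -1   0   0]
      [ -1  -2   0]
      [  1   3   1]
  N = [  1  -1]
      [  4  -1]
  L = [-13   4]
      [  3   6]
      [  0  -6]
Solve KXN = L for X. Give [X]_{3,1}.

-5

X = K⁻¹LN⁻¹ (apply K⁻¹ on the left and N⁻¹ on the right).
K has determinant 2; K⁻¹ = [[-1, 0, 0], [1/2, -1/2, 0], [-1/2, 3/2, 1]].
det N = 3, so N⁻¹ = [[-1/3, 1/3], [-4/3, 1/3]].
K⁻¹L = [[13, -4], [-8, -1], [11, 1]].
X = (K⁻¹L)N⁻¹ = [[1, 3], [4, -3], [-5, 4]].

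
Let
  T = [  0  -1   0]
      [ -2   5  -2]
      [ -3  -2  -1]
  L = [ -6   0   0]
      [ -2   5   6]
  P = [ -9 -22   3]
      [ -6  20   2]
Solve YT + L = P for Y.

Y = [[1, -3, 3], [-5, 2, 0]]

YT = P − L = [[-3, -22, 3], [-4, 15, -4]].
T is on the right of Y, so right-multiply by T⁻¹: Y = (P − L)T⁻¹.
det T = -4; the adjugate gives T⁻¹ = [[9/4, 1/4, -1/2], [-1, 0, 0], [-19/4, -3/4, 1/2]].
Y = (P − L)T⁻¹ = [[1, -3, 3], [-5, 2, 0]].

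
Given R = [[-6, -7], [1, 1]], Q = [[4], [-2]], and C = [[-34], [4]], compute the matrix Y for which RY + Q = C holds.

Y = [[4], [2]]

RY = C − Q = [[-38], [6]].
Left-multiplying both sides by R⁻¹ gives Y = R⁻¹(C − Q).
R has determinant 1; R⁻¹ = [[1, 7], [-1, -6]].
Y = R⁻¹(C − Q) = [[4], [2]].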